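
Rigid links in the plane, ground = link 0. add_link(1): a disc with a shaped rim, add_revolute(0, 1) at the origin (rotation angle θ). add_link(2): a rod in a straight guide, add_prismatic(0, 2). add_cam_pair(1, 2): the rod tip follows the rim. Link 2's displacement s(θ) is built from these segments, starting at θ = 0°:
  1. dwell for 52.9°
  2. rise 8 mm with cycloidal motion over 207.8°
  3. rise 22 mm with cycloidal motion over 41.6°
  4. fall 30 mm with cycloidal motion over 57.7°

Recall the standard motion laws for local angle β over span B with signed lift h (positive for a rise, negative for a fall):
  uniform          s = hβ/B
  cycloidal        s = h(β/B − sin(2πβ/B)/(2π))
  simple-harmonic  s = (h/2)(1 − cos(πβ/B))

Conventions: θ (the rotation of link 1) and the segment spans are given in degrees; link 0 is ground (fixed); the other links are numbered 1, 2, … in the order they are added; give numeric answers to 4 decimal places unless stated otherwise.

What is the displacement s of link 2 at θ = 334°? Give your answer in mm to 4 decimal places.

segment 1 (0° to 52.9°, dwell): s unchanged at 0.0000
segment 2 (52.9° to 260.7°, cycloidal, h = 8) is passed completely: s = 0.0000 + (8) = 8.0000
segment 3 (260.7° to 302.3°, cycloidal, h = 22) is passed completely: s = 8.0000 + (22) = 30.0000
θ = 334° falls in segment 4 (302.3° to 360°, cycloidal, h = -30): β = 334 − 302.3 = 31.7°, B = 57.7°; Δs = -30·(0.5494 − sin(2π·0.5494)/(2π)) = -17.9399; s = 30.0000 − 17.9399 = 12.0601

12.0601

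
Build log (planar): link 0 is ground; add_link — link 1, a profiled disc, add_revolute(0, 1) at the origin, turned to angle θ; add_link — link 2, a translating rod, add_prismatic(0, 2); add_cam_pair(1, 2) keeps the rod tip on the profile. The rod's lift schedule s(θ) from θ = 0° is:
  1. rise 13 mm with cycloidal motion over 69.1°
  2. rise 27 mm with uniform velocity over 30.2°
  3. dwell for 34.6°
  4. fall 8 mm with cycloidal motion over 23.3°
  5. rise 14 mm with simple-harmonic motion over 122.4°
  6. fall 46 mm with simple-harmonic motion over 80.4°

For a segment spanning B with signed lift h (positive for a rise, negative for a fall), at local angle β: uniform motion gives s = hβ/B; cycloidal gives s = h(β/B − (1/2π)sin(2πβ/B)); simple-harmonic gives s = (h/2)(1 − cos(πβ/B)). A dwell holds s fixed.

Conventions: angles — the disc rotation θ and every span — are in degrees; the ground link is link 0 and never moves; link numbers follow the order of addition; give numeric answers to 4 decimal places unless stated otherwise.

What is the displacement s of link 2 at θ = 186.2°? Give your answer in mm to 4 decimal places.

seg 1 [0°–69.1°] cycloidal, h=13: full span → s += 13 → s = 13.0000
seg 2 [69.1°–99.3°] uniform, h=27: full span → s += 27 → s = 40.0000
seg 3 [99.3°–133.9°] dwell: s stays 40.0000
seg 4 [133.9°–157.2°] cycloidal, h=-8: full span → s += -8 → s = 32.0000
seg 5 [157.2°–279.6°] simple-harmonic, h=14: θ=186.2° here. β=29, B=122.4. 14/2·(1 − cos(π·0.2369)) = 1.8512 → s = 33.8512

33.8512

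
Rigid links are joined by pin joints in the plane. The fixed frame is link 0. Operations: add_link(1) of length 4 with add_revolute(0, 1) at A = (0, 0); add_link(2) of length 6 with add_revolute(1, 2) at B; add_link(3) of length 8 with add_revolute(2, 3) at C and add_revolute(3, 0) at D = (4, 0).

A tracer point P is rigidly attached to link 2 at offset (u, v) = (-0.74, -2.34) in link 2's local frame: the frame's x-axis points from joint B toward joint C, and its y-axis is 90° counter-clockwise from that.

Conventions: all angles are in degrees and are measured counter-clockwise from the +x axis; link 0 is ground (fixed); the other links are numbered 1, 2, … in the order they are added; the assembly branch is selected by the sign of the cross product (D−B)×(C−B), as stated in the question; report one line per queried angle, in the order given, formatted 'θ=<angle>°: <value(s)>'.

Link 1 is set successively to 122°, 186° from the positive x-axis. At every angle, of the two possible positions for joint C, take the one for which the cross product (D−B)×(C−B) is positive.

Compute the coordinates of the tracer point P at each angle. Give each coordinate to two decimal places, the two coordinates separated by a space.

A=(0,0), D=(4.00,0)
θ=122°: B = A + 4.00·(cos122°, sin122°) = (-2.1197, 3.3922)
θ=122°: |BD| = 6.9970
θ=122°: circle(B,6.00) ∩ circle(D,8.00): a=1.4976, h=5.8101
θ=122°:   candidates: C₊=(2.0069,7.7478) cross=40.653; C₋=(-3.6266,-2.4155) cross=-40.653
θ=122°:   branch + wants cross > 0 → take C=(2.0069,7.7478) (cross=40.653)
θ=122°: ex = (C−B)/|BC| = (0.6878,0.7259); ey = (-0.7259,0.6878)
θ=122°: P = B + -0.74·ex + -2.34·ey = (-0.9300,1.2456)
θ=186°: B = A + 4.00·(cos186°, sin186°) = (-3.9781, -0.4181)
θ=186°: |BD| = 7.9890
θ=186°: circle(B,6.00) ∩ circle(D,8.00): a=2.2421, h=5.5653
θ=186°:   candidates: C₊=(-2.0303,5.2569) cross=44.462; C₋=(-1.4478,-5.8585) cross=-44.462
θ=186°:   branch + wants cross > 0 → take C=(-2.0303,5.2569) (cross=44.462)
θ=186°: ex = (C−B)/|BC| = (0.3246,0.9458); ey = (-0.9458,0.3246)
θ=186°: P = B + -0.74·ex + -2.34·ey = (-2.0050,-1.8777)

θ=122°: -0.93 1.25
θ=186°: -2.01 -1.88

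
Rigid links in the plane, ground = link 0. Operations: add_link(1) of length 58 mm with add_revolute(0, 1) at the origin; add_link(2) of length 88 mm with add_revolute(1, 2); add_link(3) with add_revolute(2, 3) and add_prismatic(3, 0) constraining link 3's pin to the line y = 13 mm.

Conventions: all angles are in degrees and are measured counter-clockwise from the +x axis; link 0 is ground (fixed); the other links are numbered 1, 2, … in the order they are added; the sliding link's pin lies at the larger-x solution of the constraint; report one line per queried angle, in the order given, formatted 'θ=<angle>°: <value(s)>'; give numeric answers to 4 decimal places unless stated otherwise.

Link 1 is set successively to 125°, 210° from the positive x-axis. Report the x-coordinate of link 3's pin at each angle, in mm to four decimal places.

geometry: r = 58 mm, L = 88 mm, e = 13 mm
θ=125°: crank pin P = (r cos θ, r sin θ) = (-33.267433, 47.510819)
θ=125°: h = r sin θ − e = 47.510819 − 13 = 34.510819
θ=125°: x = r cos θ + √(L² − h²) = -33.267433 + 80.950623 = 47.683190
θ=210°: crank pin P = (r cos θ, r sin θ) = (-50.229473, -29.000000)
θ=210°: h = r sin θ − e = -29.000000 − 13 = -42.000000
θ=210°: x = r cos θ + √(L² − h²) = -50.229473 + 77.330460 = 27.100986

θ=125°: 47.6832
θ=210°: 27.1010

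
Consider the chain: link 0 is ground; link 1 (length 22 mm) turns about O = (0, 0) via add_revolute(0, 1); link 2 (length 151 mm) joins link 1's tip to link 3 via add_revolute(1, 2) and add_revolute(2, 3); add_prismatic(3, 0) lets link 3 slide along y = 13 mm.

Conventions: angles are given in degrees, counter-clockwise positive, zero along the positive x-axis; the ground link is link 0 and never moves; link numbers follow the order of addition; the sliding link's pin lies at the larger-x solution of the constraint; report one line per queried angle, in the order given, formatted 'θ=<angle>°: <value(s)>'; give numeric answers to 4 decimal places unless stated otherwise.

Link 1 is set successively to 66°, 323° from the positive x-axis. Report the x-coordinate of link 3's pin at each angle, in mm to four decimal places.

geometry: r = 22 mm, L = 151 mm, e = 13 mm
θ=66°: crank pin P = (r cos θ, r sin θ) = (8.948206, 20.098000)
θ=66°: h = r sin θ − e = 20.098000 − 13 = 7.098000
θ=66°: x = r cos θ + √(L² − h²) = 8.948206 + 150.833081 = 159.781287
θ=323°: crank pin P = (r cos θ, r sin θ) = (17.569981, -13.239931)
θ=323°: h = r sin θ − e = -13.239931 − 13 = -26.239931
θ=323°: x = r cos θ + √(L² − h²) = 17.569981 + 148.702609 = 166.272591

θ=66°: 159.7813
θ=323°: 166.2726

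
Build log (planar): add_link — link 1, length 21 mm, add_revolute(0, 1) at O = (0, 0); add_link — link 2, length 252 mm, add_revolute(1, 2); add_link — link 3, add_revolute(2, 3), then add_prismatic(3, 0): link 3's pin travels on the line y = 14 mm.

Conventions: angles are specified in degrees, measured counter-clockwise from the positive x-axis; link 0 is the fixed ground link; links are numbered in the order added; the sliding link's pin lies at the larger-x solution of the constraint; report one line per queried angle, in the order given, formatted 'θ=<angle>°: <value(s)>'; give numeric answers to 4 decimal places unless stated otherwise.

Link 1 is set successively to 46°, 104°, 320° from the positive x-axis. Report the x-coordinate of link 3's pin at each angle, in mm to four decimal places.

geometry: r = 21 mm, L = 252 mm, e = 14 mm
θ=46°: crank pin P = (r cos θ, r sin θ) = (14.587826, 15.106136)
θ=46°: h = r sin θ − e = 15.106136 − 14 = 1.106136
θ=46°: x = r cos θ + √(L² − h²) = 14.587826 + 251.997572 = 266.585398
θ=104°: crank pin P = (r cos θ, r sin θ) = (-5.080360, 20.376210)
θ=104°: h = r sin θ − e = 20.376210 − 14 = 6.376210
θ=104°: x = r cos θ + √(L² − h²) = -5.080360 + 251.919320 = 246.838960
θ=320°: crank pin P = (r cos θ, r sin θ) = (16.086933, -13.498540)
θ=320°: h = r sin θ − e = -13.498540 − 14 = -27.498540
θ=320°: x = r cos θ + √(L² − h²) = 16.086933 + 250.495170 = 266.582104

θ=46°: 266.5854
θ=104°: 246.8390
θ=320°: 266.5821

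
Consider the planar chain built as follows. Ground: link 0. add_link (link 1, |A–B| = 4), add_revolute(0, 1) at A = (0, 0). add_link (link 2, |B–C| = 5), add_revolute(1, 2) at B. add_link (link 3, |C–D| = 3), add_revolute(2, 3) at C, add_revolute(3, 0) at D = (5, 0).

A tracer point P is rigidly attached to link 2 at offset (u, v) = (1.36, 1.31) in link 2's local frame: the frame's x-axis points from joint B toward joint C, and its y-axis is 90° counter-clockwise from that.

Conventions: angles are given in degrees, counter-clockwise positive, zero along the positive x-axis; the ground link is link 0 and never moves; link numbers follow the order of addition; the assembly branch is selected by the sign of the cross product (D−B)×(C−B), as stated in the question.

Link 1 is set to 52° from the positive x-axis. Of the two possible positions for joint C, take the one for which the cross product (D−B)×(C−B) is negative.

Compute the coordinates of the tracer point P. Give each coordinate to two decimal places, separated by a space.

A=(0,0), D=(5.00,0)
B = A + 4.00·(cos52°, sin52°) = (2.4626, 3.1520)
|BD| = 4.0464
circle(B,5.00) ∩ circle(D,3.00): a=4.0003, h=2.9996
  candidates: C₊=(7.3077,1.9169) cross=12.138; C₋=(2.6344,-1.8450) cross=-12.138
  branch - wants cross < 0 → take C=(2.6344,-1.8450) (cross=-12.138)
ex = (C−B)/|BC| = (0.0344,-0.9994); ey = (0.9994,0.0344)
P = B + 1.36·ex + 1.31·ey = (3.8186,1.8379)

3.82 1.84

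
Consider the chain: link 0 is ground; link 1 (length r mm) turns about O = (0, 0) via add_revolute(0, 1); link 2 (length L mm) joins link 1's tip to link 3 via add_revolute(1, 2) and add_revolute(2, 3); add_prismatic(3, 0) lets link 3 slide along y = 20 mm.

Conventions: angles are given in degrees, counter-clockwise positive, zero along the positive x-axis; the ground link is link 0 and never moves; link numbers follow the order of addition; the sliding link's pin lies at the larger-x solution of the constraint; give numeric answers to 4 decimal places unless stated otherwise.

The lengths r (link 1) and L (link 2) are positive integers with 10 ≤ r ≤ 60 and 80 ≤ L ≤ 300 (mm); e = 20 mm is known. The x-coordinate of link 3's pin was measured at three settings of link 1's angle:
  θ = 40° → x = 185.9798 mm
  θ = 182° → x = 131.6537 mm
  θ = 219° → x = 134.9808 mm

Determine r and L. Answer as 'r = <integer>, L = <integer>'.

constraint per measurement: (x − r cos θ)² + (r sin θ − e)² = L²
subtracting the θ₁ and θ₂ equations cancels the r² and L² terms:
r = (x₁² − x₂²) / (2[(x₁cos θ₁ + e sin θ₁) − (x₂cos θ₂ + e sin θ₂)]) = 30.0000 → r = 30
L² = (x₁ − r cos θ₁)² + (r sin θ₁ − e)² = 26569.0133 → L = 163.0000 → L = 163
check at θ₃=219°: x = 134.9808 (printed 134.9808) ✓

r = 30, L = 163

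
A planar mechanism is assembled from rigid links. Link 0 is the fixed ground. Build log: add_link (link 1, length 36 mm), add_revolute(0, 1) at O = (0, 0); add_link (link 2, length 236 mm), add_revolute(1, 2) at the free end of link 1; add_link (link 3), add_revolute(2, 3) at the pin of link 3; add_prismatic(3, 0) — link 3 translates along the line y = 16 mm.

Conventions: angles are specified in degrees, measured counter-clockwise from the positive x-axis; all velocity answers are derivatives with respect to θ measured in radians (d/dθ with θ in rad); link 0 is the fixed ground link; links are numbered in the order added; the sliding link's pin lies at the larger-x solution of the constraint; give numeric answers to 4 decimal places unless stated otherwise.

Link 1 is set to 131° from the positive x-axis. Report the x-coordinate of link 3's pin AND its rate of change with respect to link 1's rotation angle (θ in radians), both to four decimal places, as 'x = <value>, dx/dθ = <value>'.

geometry: r = 36 mm, L = 236 mm, e = 16 mm
crank pin P = (r cos θ, r sin θ) = (-23.618125, 27.169545)
h = r sin θ − e = 27.169545 − 16 = 11.169545
x = r cos θ + √(L² − h²) = -23.618125 + 235.735532 = 212.117407
dx/dθ = −r sin θ − h·r cos θ/√(L² − h²) (θ in radians; h = 11.169545) = -26.050479

x = 212.1174, dx/dθ = -26.0505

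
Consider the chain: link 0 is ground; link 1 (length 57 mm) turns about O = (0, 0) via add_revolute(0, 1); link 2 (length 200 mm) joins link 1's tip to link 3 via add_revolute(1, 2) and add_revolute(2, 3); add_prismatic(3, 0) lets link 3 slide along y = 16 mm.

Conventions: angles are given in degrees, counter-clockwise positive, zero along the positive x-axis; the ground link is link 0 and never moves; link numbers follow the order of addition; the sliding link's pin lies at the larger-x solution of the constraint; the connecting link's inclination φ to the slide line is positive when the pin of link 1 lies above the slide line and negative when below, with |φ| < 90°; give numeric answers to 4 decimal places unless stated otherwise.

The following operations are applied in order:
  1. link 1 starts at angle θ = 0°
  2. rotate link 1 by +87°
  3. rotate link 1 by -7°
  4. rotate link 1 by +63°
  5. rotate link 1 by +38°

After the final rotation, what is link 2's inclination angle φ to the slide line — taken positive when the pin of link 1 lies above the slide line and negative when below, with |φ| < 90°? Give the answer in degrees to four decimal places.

geometry: r = 57 mm, L = 200 mm, e = 16 mm; θ starts at 0°
rotate link 1 by +87°: θ ← 0° +87° = 87°
rotate link 1 by -7°: θ ← 87° -7° = 80°
rotate link 1 by +63°: θ ← 80° +63° = 143°
rotate link 1 by +38°: θ ← 143° +38° = 181°
h = r sin θ − e = -0.994787 − 16 = -16.994787
sin φ = h / L = -16.994787 / 200 = -0.08497394
φ = arcsin(-0.08497394) = -4.874526°

-4.8745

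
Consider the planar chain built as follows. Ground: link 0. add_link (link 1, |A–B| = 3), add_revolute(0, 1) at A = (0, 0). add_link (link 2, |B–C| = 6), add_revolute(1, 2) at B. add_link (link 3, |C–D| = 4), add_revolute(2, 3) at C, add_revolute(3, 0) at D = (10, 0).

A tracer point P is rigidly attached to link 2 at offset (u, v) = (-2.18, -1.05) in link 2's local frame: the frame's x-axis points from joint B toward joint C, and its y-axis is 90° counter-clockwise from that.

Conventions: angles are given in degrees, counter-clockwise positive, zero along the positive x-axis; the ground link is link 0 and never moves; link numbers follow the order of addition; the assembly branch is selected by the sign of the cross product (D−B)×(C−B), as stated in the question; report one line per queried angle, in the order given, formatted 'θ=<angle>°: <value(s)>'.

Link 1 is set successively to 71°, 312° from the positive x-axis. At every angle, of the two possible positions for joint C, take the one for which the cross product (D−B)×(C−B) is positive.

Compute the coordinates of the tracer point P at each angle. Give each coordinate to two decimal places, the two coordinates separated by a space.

A=(0,0), D=(10.00,0)
θ=71°: B = A + 3.00·(cos71°, sin71°) = (0.9767, 2.8366)
θ=71°: |BD| = 9.4586
θ=71°: circle(B,6.00) ∩ circle(D,4.00): a=5.7866, h=1.5861
θ=71°:   candidates: C₊=(6.9726,2.6143) cross=15.003; C₋=(6.0213,-0.4119) cross=-15.003
θ=71°:   branch + wants cross > 0 → take C=(6.9726,2.6143) (cross=15.003)
θ=71°: ex = (C−B)/|BC| = (0.9993,-0.0370); ey = (0.0370,0.9993)
θ=71°: P = B + -2.18·ex + -1.05·ey = (-1.2407,1.8680)
θ=312°: B = A + 3.00·(cos312°, sin312°) = (2.0074, -2.2294)
θ=312°: |BD| = 8.2977
θ=312°: circle(B,6.00) ∩ circle(D,4.00): a=5.3540, h=2.7082
θ=312°:   candidates: C₊=(6.4369,1.8177) cross=22.472; C₋=(7.8922,-3.3996) cross=-22.472
θ=312°:   branch + wants cross > 0 → take C=(6.4369,1.8177) (cross=22.472)
θ=312°: ex = (C−B)/|BC| = (0.7382,0.6745); ey = (-0.6745,0.7382)
θ=312°: P = B + -2.18·ex + -1.05·ey = (1.1063,-4.4751)

θ=71°: -1.24 1.87
θ=312°: 1.11 -4.48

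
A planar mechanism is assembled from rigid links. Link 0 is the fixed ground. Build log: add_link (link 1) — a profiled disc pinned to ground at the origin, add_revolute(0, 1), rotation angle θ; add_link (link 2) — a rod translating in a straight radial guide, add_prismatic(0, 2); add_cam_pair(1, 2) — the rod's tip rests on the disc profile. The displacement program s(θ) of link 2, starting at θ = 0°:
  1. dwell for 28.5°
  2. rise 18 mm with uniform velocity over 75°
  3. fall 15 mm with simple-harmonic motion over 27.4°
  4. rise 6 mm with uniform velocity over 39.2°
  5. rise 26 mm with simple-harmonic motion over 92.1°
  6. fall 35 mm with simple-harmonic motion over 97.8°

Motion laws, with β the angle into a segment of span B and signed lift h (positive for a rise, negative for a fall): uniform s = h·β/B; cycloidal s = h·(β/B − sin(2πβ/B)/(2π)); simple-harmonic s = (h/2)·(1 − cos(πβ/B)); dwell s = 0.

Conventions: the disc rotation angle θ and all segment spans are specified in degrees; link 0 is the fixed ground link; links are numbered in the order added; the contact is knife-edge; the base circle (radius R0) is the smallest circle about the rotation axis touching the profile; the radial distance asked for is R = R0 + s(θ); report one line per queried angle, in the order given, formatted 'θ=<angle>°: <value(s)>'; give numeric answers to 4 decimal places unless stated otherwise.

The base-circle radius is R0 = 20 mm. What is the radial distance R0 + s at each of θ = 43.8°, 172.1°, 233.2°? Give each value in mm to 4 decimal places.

seg 1 [0°–28.5°] dwell: s stays 0.0000
seg 2 [28.5°–103.5°] uniform, h=18: θ=43.8° here. β=15.3, B=75. 18·15.3/75 = 3.6720 → s = 3.6720
seg 2 [28.5°–103.5°] uniform, h=18: full span → s += 18 → s = 18.0000
seg 3 [103.5°–130.9°] simple-harmonic, h=-15: full span → s += -15 → s = 3.0000
seg 4 [130.9°–170.1°] uniform, h=6: full span → s += 6 → s = 9.0000
seg 5 [170.1°–262.2°] simple-harmonic, h=26: θ=172.1° here. β=2, B=92.1. 26/2·(1 − cos(π·0.0217)) = 0.0302 → s = 9.0302
seg 5 [170.1°–262.2°] simple-harmonic, h=26: θ=233.2° here. β=63.1, B=92.1. 26/2·(1 − cos(π·0.6851)) = 20.1416 → s = 29.1416
θ=43.8°: R = R0 + s = 20 + 3.6720 = 23.6720
θ=172.1°: R = R0 + s = 20 + 9.0302 = 29.0302
θ=233.2°: R = R0 + s = 20 + 29.1416 = 49.1416

θ=43.8°: 23.6720
θ=172.1°: 29.0302
θ=233.2°: 49.1416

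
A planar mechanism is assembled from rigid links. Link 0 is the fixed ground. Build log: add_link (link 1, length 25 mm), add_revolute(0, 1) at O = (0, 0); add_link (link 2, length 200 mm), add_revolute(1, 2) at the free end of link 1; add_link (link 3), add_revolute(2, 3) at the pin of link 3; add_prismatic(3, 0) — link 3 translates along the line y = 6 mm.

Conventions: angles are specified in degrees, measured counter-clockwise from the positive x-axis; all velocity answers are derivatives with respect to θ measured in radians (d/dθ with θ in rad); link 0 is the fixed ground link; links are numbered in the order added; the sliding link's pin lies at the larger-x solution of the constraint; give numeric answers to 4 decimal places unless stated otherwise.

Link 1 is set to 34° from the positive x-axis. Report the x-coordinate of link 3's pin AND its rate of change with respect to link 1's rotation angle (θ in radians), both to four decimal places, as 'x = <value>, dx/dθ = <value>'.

geometry: r = 25 mm, L = 200 mm, e = 6 mm
crank pin P = (r cos θ, r sin θ) = (20.725939, 13.979823)
h = r sin θ − e = 13.979823 − 6 = 7.979823
x = r cos θ + √(L² − h²) = 20.725939 + 199.840743 = 220.566682
dx/dθ = −r sin θ − h·r cos θ/√(L² − h²) (θ in radians; h = 7.979823) = -14.807428

x = 220.5667, dx/dθ = -14.8074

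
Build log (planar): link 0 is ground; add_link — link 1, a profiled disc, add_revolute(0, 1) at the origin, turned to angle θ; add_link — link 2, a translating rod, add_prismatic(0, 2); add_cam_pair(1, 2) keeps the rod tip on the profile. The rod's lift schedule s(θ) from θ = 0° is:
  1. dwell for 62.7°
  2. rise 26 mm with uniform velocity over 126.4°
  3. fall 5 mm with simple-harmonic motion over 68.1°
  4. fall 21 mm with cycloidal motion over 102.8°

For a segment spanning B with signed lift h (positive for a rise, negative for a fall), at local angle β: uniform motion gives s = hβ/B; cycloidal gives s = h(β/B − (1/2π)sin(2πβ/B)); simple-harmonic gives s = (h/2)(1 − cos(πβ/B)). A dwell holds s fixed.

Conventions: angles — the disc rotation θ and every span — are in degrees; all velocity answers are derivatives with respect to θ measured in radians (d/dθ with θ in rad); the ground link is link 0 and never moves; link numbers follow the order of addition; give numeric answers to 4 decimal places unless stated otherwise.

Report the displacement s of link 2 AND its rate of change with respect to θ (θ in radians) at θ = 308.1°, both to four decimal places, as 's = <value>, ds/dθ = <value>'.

seg 1 [0°–62.7°] dwell: s stays 0.0000
seg 2 [62.7°–189.1°] uniform, h=26: full span → s += 26 → s = 26.0000
seg 3 [189.1°–257.2°] simple-harmonic, h=-5: full span → s += -5 → s = 21.0000
seg 4 [257.2°–360°] cycloidal, h=-21: θ=308.1° here. β=50.9, B=102.8. -21·(0.4951 − sin(2π·0.4951)/(2π)) = -10.2957 → s = 10.7043
velocity in seg [257.2°–360°] (cycloidal), θ in radians: β = 50.9° = 0.8884 rad, B = 102.8° = 1.7942 rad; ds/dθ = (h/B)(1 − cos(2πβ/B)) = ((-21)/1.7942)(1 − cos(2π·0.4951)) = -23.403316 mm/rad

s = 10.7043, ds/dθ = -23.4033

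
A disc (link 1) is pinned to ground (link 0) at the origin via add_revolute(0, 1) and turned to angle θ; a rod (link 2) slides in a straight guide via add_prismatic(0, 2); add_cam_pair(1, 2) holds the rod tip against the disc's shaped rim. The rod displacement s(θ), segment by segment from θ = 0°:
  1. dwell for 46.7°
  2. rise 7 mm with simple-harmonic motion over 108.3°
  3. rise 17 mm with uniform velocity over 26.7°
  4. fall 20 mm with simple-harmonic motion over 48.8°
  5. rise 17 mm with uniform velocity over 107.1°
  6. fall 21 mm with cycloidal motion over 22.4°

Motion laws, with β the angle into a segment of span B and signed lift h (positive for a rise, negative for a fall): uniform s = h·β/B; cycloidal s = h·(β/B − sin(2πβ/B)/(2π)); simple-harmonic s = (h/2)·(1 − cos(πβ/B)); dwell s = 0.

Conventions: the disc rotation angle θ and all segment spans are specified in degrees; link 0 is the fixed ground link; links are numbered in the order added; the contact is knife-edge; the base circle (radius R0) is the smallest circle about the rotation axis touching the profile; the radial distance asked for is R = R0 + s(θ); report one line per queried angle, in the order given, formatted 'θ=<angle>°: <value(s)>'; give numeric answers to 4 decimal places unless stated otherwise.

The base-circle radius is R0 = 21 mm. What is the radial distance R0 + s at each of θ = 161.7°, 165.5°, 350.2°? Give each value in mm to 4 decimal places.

segment 1 (0° to 46.7°, dwell): s unchanged at 0.0000
segment 2 (46.7° to 155°, simple-harmonic, h = 7) is passed completely: s = 0.0000 + (7) = 7.0000
θ = 161.7° falls in segment 3 (155° to 181.7°, uniform, h = 17): β = 161.7 − 155 = 6.7°, B = 26.7°; Δs = 17·6.7/26.7 = 4.2659; s = 7.0000 + 4.2659 = 11.2659
θ = 165.5° falls in segment 3 (155° to 181.7°, uniform, h = 17): β = 165.5 − 155 = 10.5°, B = 26.7°; Δs = 17·10.5/26.7 = 6.6854; s = 7.0000 + 6.6854 = 13.6854
segment 3 (155° to 181.7°, uniform, h = 17) is passed completely: s = 7.0000 + (17) = 24.0000
segment 4 (181.7° to 230.5°, simple-harmonic, h = -20) is passed completely: s = 24.0000 + (-20) = 4.0000
segment 5 (230.5° to 337.6°, uniform, h = 17) is passed completely: s = 4.0000 + (17) = 21.0000
θ = 350.2° falls in segment 6 (337.6° to 360°, cycloidal, h = -21): β = 350.2 − 337.6 = 12.6°, B = 22.4°; Δs = -21·(0.5625 − sin(2π·0.5625)/(2π)) = -13.0915; s = 21.0000 − 13.0915 = 7.9085
θ=161.7°: R = R0 + s = 21 + 11.2659 = 32.2659
θ=165.5°: R = R0 + s = 21 + 13.6854 = 34.6854
θ=350.2°: R = R0 + s = 21 + 7.9085 = 28.9085

θ=161.7°: 32.2659
θ=165.5°: 34.6854
θ=350.2°: 28.9085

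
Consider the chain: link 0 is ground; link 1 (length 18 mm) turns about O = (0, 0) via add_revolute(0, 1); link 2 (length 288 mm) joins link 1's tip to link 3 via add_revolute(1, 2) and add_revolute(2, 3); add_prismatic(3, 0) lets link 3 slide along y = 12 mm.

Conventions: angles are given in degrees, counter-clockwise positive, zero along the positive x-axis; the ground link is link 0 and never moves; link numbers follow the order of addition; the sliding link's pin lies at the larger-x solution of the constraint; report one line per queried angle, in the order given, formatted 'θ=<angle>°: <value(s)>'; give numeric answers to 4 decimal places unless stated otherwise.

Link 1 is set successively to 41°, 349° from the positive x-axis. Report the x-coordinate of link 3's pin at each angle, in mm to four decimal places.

geometry: r = 18 mm, L = 288 mm, e = 12 mm
θ=41°: crank pin P = (r cos θ, r sin θ) = (13.584772, 11.809063)
θ=41°: h = r sin θ − e = 11.809063 − 12 = -0.190937
θ=41°: x = r cos θ + √(L² − h²) = 13.584772 + 287.999937 = 301.584709
θ=349°: crank pin P = (r cos θ, r sin θ) = (17.669289, -3.434562)
θ=349°: h = r sin θ − e = -3.434562 − 12 = -15.434562
θ=349°: x = r cos θ + √(L² − h²) = 17.669289 + 287.586116 = 305.255406

θ=41°: 301.5847
θ=349°: 305.2554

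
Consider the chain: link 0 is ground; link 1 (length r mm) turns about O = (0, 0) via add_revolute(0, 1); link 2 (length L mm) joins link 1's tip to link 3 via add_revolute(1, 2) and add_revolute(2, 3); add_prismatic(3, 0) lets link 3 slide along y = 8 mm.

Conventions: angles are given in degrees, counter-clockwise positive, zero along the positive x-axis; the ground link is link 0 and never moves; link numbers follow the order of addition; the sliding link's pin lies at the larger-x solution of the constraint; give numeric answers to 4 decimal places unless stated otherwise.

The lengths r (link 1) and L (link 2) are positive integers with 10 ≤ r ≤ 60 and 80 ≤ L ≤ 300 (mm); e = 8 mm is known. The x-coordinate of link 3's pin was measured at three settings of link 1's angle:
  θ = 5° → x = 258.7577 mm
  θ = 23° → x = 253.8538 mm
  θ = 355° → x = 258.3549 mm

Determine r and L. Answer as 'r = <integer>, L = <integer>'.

constraint per measurement: (x − r cos θ)² + (r sin θ − e)² = L²
subtracting the θ₁ and θ₂ equations cancels the r² and L² terms:
r = (x₁² − x₂²) / (2[(x₁cos θ₁ + e sin θ₁) − (x₂cos θ₂ + e sin θ₂)]) = 57.9996 → r = 58
L² = (x₁ − r cos θ₁)² + (r sin θ₁ − e)² = 40400.9931 → L = 201.0000 → L = 201
check at θ₃=355°: x = 258.3549 (printed 258.3549) ✓

r = 58, L = 201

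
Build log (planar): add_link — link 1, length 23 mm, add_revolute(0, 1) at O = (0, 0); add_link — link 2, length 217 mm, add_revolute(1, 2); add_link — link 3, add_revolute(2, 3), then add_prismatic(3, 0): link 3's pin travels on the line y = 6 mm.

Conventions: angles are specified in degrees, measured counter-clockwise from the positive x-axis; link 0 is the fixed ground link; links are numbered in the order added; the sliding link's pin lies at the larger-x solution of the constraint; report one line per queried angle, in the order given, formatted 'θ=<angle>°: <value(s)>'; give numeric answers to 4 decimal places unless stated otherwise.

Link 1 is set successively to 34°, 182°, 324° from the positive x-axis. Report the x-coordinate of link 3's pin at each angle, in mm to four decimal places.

geometry: r = 23 mm, L = 217 mm, e = 6 mm
θ=34°: crank pin P = (r cos θ, r sin θ) = (19.067864, 12.861437)
θ=34°: h = r sin θ − e = 12.861437 − 6 = 6.861437
θ=34°: x = r cos θ + √(L² − h²) = 19.067864 + 216.891495 = 235.959359
θ=182°: crank pin P = (r cos θ, r sin θ) = (-22.985989, -0.802688)
θ=182°: h = r sin θ − e = -0.802688 − 6 = -6.802688
θ=182°: x = r cos θ + √(L² − h²) = -22.985989 + 216.893346 = 193.907357
θ=324°: crank pin P = (r cos θ, r sin θ) = (18.607391, -13.519061)
θ=324°: h = r sin θ − e = -13.519061 − 6 = -19.519061
θ=324°: x = r cos θ + √(L² − h²) = 18.607391 + 216.120351 = 234.727742

θ=34°: 235.9594
θ=182°: 193.9074
θ=324°: 234.7277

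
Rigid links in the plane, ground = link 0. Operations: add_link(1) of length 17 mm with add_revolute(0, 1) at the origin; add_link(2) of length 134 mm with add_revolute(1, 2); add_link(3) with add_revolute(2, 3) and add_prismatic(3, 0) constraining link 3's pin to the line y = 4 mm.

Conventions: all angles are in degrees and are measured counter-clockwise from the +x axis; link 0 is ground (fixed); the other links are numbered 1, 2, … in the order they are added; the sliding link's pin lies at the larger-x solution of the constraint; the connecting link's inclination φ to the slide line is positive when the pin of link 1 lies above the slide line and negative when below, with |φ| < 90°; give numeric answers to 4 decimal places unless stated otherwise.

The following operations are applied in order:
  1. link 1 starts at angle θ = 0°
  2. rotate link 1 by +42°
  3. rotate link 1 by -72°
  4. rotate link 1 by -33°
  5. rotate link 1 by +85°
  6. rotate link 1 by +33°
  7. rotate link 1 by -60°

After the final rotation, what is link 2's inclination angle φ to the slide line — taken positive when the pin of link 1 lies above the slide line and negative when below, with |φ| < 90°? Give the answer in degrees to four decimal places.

geometry: r = 17 mm, L = 134 mm, e = 4 mm; θ starts at 0°
rotate link 1 by +42°: θ ← 0° +42° = 42°
rotate link 1 by -72°: θ ← 42° -72° = -30°
rotate link 1 by -33°: θ ← -30° -33° = -63°
rotate link 1 by +85°: θ ← -63° +85° = 22°
rotate link 1 by +33°: θ ← 22° +33° = 55°
rotate link 1 by -60°: θ ← 55° -60° = -5°
h = r sin θ − e = -1.481648 − 4 = -5.481648
sin φ = h / L = -5.481648 / 134 = -0.04090782
φ = arcsin(-0.04090782) = -2.344500°

-2.3445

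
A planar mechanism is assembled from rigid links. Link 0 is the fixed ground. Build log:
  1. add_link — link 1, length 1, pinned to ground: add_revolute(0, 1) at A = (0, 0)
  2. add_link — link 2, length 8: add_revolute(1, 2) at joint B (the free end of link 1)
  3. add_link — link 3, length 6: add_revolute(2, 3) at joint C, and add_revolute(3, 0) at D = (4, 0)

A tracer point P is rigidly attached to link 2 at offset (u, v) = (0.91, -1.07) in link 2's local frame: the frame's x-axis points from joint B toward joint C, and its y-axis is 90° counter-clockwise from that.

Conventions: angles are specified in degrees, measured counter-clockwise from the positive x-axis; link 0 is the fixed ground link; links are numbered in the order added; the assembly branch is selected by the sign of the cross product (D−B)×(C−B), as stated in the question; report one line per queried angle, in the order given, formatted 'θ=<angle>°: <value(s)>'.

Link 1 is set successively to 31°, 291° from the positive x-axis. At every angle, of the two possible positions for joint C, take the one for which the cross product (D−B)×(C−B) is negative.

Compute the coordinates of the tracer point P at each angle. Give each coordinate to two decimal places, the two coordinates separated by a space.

A=(0,0), D=(4.00,0)
θ=31°: B = A + 1.00·(cos31°, sin31°) = (0.8572, 0.5150)
θ=31°: |BD| = 3.1848
θ=31°: circle(B,8.00) ∩ circle(D,6.00): a=5.9883, h=5.3047
θ=31°:   candidates: C₊=(7.6245,4.7815) cross=16.894; C₋=(5.9088,-5.6883) cross=-16.894
θ=31°:   branch - wants cross < 0 → take C=(5.9088,-5.6883) (cross=-16.894)
θ=31°: ex = (C−B)/|BC| = (0.6315,-0.7754); ey = (0.7754,0.6315)
θ=31°: P = B + 0.91·ex + -1.07·ey = (0.6021,-0.8662)
θ=291°: B = A + 1.00·(cos291°, sin291°) = (0.3584, -0.9336)
θ=291°: |BD| = 3.7594
θ=291°: circle(B,8.00) ∩ circle(D,6.00): a=5.6037, h=5.7095
θ=291°:   candidates: C₊=(4.3687,5.9887) cross=21.464; C₋=(7.2044,-5.0727) cross=-21.464
θ=291°:   branch - wants cross < 0 → take C=(7.2044,-5.0727) (cross=-21.464)
θ=291°: ex = (C−B)/|BC| = (0.8558,-0.5174); ey = (0.5174,0.8558)
θ=291°: P = B + 0.91·ex + -1.07·ey = (0.5835,-2.3201)

θ=31°: 0.60 -0.87
θ=291°: 0.58 -2.32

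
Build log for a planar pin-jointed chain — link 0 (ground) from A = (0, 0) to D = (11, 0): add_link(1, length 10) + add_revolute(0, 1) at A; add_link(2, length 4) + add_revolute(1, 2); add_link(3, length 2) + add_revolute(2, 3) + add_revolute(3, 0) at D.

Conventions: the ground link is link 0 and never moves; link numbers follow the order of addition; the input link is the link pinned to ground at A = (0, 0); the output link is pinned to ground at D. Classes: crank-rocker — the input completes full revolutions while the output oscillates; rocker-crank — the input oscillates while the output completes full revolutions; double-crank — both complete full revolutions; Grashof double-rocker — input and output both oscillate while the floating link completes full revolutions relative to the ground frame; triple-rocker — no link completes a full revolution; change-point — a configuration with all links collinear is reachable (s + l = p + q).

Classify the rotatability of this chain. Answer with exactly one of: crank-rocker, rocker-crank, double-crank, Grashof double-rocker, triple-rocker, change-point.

lengths: ground=11, input=10, coupler=4, output=2
sorted: s=2 (shortest), l=11 (longest), p+q=14
s + l = 13 vs p + q = 14
s + l < p + q (Grashof) with shortest = output link → rocker-crank

rocker-crank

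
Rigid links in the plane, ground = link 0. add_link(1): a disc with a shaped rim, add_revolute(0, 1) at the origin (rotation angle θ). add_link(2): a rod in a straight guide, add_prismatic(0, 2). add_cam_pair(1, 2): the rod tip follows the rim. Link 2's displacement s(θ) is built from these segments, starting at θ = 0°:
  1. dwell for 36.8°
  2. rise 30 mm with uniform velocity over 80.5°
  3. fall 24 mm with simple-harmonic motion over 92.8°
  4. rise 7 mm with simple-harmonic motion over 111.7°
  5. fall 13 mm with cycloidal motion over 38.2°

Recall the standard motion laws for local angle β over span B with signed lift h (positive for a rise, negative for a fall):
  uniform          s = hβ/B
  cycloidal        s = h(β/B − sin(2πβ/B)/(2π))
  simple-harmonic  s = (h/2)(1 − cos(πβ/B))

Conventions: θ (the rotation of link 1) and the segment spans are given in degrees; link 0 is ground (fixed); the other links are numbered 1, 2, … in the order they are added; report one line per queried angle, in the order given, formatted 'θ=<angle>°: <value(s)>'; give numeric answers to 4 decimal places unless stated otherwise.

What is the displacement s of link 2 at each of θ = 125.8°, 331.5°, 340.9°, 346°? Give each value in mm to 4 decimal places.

segment 1 (0° to 36.8°, dwell): s unchanged at 0.0000
segment 2 (36.8° to 117.3°, uniform, h = 30) is passed completely: s = 0.0000 + (30) = 30.0000
θ = 125.8° falls in segment 3 (117.3° to 210.1°, simple-harmonic, h = -24): β = 125.8 − 117.3 = 8.5°, B = 92.8°; Δs = -24/2·(1 − cos(π·0.0916)) = -0.4934; s = 30.0000 − 0.4934 = 29.5066
segment 3 (117.3° to 210.1°, simple-harmonic, h = -24) is passed completely: s = 30.0000 + (-24) = 6.0000
segment 4 (210.1° to 321.8°, simple-harmonic, h = 7) is passed completely: s = 6.0000 + (7) = 13.0000
θ = 331.5° falls in segment 5 (321.8° to 360°, cycloidal, h = -13): β = 331.5 − 321.8 = 9.7°, B = 38.2°; Δs = -13·(0.2539 − sin(2π·0.2539)/(2π)) = -1.2327; s = 13.0000 − 1.2327 = 11.7673
θ = 340.9° falls in segment 5 (321.8° to 360°, cycloidal, h = -13): β = 340.9 − 321.8 = 19.1°, B = 38.2°; Δs = -13·(0.5000 − sin(2π·0.5000)/(2π)) = -6.5000; s = 13.0000 − 6.5000 = 6.5000
θ = 346° falls in segment 5 (321.8° to 360°, cycloidal, h = -13): β = 346 − 321.8 = 24.2°, B = 38.2°; Δs = -13·(0.6335 − sin(2π·0.6335)/(2π)) = -9.7747; s = 13.0000 − 9.7747 = 3.2253

θ=125.8°: 29.5066
θ=331.5°: 11.7673
θ=340.9°: 6.5000
θ=346°: 3.2253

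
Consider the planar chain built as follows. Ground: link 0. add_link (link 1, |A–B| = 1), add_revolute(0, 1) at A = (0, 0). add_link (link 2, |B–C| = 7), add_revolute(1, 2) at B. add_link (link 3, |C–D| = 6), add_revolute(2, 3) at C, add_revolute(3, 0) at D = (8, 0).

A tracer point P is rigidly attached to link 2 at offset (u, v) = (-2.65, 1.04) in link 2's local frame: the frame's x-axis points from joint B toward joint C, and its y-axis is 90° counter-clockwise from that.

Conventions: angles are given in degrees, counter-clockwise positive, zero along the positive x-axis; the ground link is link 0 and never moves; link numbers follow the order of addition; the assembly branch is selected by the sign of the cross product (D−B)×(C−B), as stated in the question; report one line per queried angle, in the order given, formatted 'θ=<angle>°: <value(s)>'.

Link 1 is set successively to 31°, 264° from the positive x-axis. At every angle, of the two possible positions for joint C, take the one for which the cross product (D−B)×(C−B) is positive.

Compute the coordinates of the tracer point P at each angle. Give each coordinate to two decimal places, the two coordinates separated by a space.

A=(0,0), D=(8.00,0)
θ=31°: B = A + 1.00·(cos31°, sin31°) = (0.8572, 0.5150)
θ=31°: |BD| = 7.1614
θ=31°: circle(B,7.00) ∩ circle(D,6.00): a=4.4883, h=5.3717
θ=31°:   candidates: C₊=(5.7202,5.5500) cross=38.469; C₋=(4.9476,-5.1655) cross=-38.469
θ=31°:   branch + wants cross > 0 → take C=(5.7202,5.5500) (cross=38.469)
θ=31°: ex = (C−B)/|BC| = (0.6947,0.7193); ey = (-0.7193,0.6947)
θ=31°: P = B + -2.65·ex + 1.04·ey = (-1.7319,-0.6685)
θ=264°: B = A + 1.00·(cos264°, sin264°) = (-0.1045, -0.9945)
θ=264°: |BD| = 8.1653
θ=264°: circle(B,7.00) ∩ circle(D,6.00): a=4.8787, h=5.0198
θ=264°:   candidates: C₊=(4.1265,4.5821) cross=40.988; C₋=(5.3493,-5.3827) cross=-40.988
θ=264°:   branch + wants cross > 0 → take C=(4.1265,4.5821) (cross=40.988)
θ=264°: ex = (C−B)/|BC| = (0.6044,0.7967); ey = (-0.7967,0.6044)
θ=264°: P = B + -2.65·ex + 1.04·ey = (-2.5348,-2.4771)

θ=31°: -1.73 -0.67
θ=264°: -2.53 -2.48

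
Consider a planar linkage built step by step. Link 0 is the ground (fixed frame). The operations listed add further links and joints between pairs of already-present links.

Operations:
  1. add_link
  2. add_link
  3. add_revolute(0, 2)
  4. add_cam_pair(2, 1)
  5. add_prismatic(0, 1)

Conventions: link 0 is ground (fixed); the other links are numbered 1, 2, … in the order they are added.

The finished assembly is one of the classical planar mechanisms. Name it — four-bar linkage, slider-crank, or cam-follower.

links: 3 (incl. ground); joints: 1 revolute, 1 prismatic, 1 higher (cam) pair, forming one closed loop
3 links, revolute + prismatic + higher pair in one loop → cam-follower

cam-follower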